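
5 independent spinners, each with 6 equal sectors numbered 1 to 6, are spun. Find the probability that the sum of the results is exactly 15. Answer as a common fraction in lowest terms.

217/2592

There are 6^5 = 7776 equally likely outcomes.
The number of ordered 5-tuples from {1,…,6} summing to 15 is 651.
P(sum = 15) = 651/7776 = 217/2592.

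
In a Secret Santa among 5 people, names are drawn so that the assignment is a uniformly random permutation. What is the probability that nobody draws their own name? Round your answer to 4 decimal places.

0.3667

This is the derangement probability: permutations of 5 with no fixed point.
D(5) = 5! · (1 − 1/1! + 1/2! − ··· + (−1)^5/5!) = 44.
P = 44/120 = 11/30 ≈ 0.3667.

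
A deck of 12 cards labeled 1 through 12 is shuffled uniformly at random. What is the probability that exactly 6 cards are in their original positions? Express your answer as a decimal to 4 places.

0.0005

Choose which 6 of the 12 are fixed: C(12,6) = 924 ways.
The remaining 6 must have no fixed point: D(6) = 265.
P = 924·265/479001600 = 53/103680 ≈ 0.0005.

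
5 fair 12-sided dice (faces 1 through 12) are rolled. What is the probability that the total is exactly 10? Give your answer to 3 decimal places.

There are 12^5 = 248832 equally likely outcomes.
The number of ordered 5-tuples from {1,…,12} summing to 10 is 126.
P(sum = 10) = 126/248832 = 7/13824 ≈ 0.001.

0.001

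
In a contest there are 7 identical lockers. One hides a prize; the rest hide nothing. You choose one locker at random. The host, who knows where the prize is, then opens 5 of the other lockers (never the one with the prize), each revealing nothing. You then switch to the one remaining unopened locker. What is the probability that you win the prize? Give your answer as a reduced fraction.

6/7

Your original locker holds the prize with probability 1/7, so the other 6 collectively hold it with probability 6/7.
The host can always find 5 empty lockers to open, so the reveals don't change that 6/7; it is now spread over the 1 remaining unopened locker.
P(win by switching) = (6/7) · (1/1) = 6/7.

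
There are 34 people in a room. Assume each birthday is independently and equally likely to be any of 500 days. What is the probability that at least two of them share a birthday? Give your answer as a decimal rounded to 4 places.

It's easier to compute the probability that all 34 are distinct.
P(all distinct) = 500/500 · 499/500 · ··· · 467/500 ≈ 0.3173.
So the probability of at least one match is 1 − 0.3173 = 0.6827.

0.6827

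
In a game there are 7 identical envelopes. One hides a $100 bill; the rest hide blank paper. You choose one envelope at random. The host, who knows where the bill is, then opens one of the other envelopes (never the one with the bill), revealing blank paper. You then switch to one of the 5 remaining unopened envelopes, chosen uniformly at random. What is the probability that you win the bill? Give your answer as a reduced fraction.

Your original envelope holds the bill with probability 1/7, so the other 6 collectively hold it with probability 6/7.
The host can always find an empty envelope to open, so this doesn't change that 6/7; it is now spread over the 5 remaining unopened envelopes.
P(win by switching) = (6/7) · (1/5) = 6/35.

6/35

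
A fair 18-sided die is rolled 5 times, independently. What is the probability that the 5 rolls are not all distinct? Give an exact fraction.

P(all 5 different) = 18/18 · 17/18 · ··· · 14/18 = 1190/2187.
P(at least two equal) = 1 − 1190/2187 = 997/2187.

997/2187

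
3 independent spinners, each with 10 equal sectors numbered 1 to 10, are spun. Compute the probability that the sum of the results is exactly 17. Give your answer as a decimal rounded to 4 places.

There are 10^3 = 1000 equally likely outcomes.
The number of ordered 3-tuples from {1,…,10} summing to 17 is 75.
P(sum = 17) = 75/1000 = 3/40 ≈ 0.0750.

0.0750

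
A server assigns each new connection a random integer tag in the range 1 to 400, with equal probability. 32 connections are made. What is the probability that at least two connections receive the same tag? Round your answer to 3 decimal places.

0.720

It's easier to compute the probability that all 32 are distinct.
P(all distinct) = 400/400 · 399/400 · ··· · 369/400 ≈ 0.280.
So the probability of at least one match is 1 − 0.280 = 0.720.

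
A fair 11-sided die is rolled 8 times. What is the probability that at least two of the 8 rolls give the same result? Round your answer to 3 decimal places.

P(all 8 different) = 11/11 · 10/11 · ··· · 4/11 ≈ 0.031.
P(at least two equal) = 1 − 0.031 = 0.969.

0.969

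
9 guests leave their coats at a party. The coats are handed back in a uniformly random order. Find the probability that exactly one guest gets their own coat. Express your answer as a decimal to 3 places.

Choose which one is fixed: C(9,1) = 9 ways.
The remaining 8 must have no fixed point: D(8) = 14833.
P = 9·14833/362880 = 2119/5760 ≈ 0.368.

0.368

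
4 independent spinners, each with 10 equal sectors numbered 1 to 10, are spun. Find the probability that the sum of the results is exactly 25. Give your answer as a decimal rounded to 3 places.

0.059

There are 10^4 = 10000 equally likely outcomes.
The number of ordered 4-tuples from {1,…,10} summing to 25 is 592.
P(sum = 25) = 592/10000 = 37/625 ≈ 0.059.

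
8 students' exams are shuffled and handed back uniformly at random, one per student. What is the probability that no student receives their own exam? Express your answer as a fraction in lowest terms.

This is the derangement probability: permutations of 8 with no fixed point.
D(8) = 8! · (1 − 1/1! + 1/2! − ··· + (−1)^8/8!) = 14833.
P = 14833/40320 = 2119/5760.

2119/5760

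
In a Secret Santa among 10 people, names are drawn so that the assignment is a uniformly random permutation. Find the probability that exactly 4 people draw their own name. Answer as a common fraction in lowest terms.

53/3456

Choose which 4 of the 10 are fixed: C(10,4) = 210 ways.
The remaining 6 must have no fixed point: D(6) = 265.
P = 210·265/3628800 = 53/3456.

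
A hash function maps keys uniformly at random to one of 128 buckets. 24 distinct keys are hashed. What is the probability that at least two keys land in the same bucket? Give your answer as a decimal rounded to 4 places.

It's easier to compute the probability that all 24 are distinct.
P(all distinct) = 128/128 · 127/128 · ··· · 105/128 ≈ 0.1001.
So the probability of at least one match is 1 − 0.1001 = 0.8999.

0.8999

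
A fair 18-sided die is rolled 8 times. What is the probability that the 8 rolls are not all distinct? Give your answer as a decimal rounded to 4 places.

0.8399

P(all 8 different) = 18/18 · 17/18 · ··· · 11/18 ≈ 0.1601.
P(at least two equal) = 1 − 0.1601 = 0.8399.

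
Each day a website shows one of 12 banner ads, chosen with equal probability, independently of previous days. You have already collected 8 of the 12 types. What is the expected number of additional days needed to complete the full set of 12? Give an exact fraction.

25

Starting from 8 distinct types, each trial gives a new one with probability (12−i)/12 when i types are held, so the wait for the next new type is 12/(12−i).
E = 12/4 + 12/3 + 12/2 + 12/1 = 25.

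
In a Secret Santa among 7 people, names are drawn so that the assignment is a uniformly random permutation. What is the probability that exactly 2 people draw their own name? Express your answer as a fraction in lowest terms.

Choose which 2 of the 7 are fixed: C(7,2) = 21 ways.
The remaining 5 must have no fixed point: D(5) = 44.
P = 21·44/5040 = 11/60.

11/60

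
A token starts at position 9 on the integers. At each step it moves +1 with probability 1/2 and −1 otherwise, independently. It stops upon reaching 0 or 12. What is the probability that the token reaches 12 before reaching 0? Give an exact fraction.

With a fair step, P(i) = ½P(i−1) + ½P(i+1) with P(0)=0, P(12)=1 has the linear solution P(i) = i/12.
P(9) = 9/12 = 3/4.

3/4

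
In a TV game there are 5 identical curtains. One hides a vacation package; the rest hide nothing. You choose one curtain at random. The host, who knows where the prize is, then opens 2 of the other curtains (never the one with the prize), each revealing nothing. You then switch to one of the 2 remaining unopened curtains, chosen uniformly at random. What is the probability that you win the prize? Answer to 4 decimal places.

Your original curtain holds the prize with probability 1/5, so the other 4 collectively hold it with probability 4/5.
The host can always find 2 empty curtains to open, so the reveals don't change that 4/5; it is now spread over the 2 remaining unopened curtains.
P(win by switching) = (4/5) · (1/2) = 2/5 ≈ 0.4000.

0.4000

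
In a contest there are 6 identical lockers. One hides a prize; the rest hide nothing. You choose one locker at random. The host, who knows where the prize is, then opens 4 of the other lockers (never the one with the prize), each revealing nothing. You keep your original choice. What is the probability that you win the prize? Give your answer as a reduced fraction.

The host can always open 4 empty lockers regardless of your choice, so the reveals give no information about your original locker.
P(win by staying) = 1/6.

1/6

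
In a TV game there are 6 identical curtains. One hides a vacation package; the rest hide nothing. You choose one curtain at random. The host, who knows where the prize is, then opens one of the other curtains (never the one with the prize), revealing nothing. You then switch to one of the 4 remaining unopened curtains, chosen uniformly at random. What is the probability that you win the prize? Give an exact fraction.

Your original curtain holds the prize with probability 1/6, so the other 5 collectively hold it with probability 5/6.
The host can always find an empty curtain to open, so this doesn't change that 5/6; it is now spread over the 4 remaining unopened curtains.
P(win by switching) = (5/6) · (1/4) = 5/24.

5/24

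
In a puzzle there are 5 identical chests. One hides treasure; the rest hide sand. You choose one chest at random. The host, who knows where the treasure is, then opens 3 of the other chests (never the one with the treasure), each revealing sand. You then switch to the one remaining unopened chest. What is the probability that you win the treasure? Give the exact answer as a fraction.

4/5

Your original chest holds the treasure with probability 1/5, so the other 4 collectively hold it with probability 4/5.
The host can always find 3 empty chests to open, so the reveals don't change that 4/5; it is now spread over the 1 remaining unopened chest.
P(win by switching) = (4/5) · (1/1) = 4/5.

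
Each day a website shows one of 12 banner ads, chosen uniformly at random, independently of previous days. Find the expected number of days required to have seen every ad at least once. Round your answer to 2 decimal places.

37.24

After i distinct types are collected, each trial gives a new one with probability (12−i)/12, so the expected wait for the next new type is 12/(12−i).
E = 12/12 + 12/11 + 12/10 + 12/9 + 12/8 + 12/7 + 12/6 + 12/5 + 12/4 + 12/3 + 12/2 + 12/1 = 86021/2310 ≈ 37.24.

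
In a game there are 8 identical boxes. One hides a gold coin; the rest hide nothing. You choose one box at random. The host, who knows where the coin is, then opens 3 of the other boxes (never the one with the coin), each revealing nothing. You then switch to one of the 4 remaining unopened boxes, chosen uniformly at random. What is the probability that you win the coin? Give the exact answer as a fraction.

7/32

Your original box holds the coin with probability 1/8, so the other 7 collectively hold it with probability 7/8.
The host can always find 3 empty boxes to open, so the reveals don't change that 7/8; it is now spread over the 4 remaining unopened boxes.
P(win by switching) = (7/8) · (1/4) = 7/32.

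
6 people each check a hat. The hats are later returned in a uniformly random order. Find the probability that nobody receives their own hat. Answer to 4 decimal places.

0.3681

This is the derangement probability: permutations of 6 with no fixed point.
D(6) = 6! · (1 − 1/1! + 1/2! − ··· + (−1)^6/6!) = 265.
P = 265/720 = 53/144 ≈ 0.3681.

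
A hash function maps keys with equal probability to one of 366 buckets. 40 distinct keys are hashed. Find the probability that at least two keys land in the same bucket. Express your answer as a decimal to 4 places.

It's easier to compute the probability that all 40 are distinct.
P(all distinct) = 366/366 · 365/366 · ··· · 327/366 ≈ 0.1095.
So the probability of at least one match is 1 − 0.1095 = 0.8905.

0.8905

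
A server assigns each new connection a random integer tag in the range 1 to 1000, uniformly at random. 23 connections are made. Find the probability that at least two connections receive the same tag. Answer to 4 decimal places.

It's easier to compute the probability that all 23 are distinct.
P(all distinct) = 1000/1000 · 999/1000 · ··· · 978/1000 ≈ 0.7750.
So the probability of at least one match is 1 − 0.7750 = 0.2250.

0.2250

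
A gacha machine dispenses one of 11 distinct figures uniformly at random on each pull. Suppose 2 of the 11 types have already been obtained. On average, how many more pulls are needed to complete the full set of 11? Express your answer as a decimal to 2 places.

Starting from 2 distinct types, each trial gives a new one with probability (11−i)/11 when i types are held, so the wait for the next new type is 11/(11−i).
E = 11/9 + 11/8 + 11/7 + 11/6 + 11/5 + 11/4 + 11/3 + 11/2 + 11/1 = 78419/2520 ≈ 31.12.

31.12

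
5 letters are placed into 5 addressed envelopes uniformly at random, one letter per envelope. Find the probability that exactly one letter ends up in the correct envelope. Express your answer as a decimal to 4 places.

0.3750

Choose which one is fixed: C(5,1) = 5 ways.
The remaining 4 must have no fixed point: D(4) = 9.
P = 5·9/120 = 3/8 ≈ 0.3750.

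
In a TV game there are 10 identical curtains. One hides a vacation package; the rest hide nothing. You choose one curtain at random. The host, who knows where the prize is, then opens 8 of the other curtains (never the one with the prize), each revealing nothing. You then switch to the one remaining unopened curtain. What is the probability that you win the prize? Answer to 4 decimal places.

0.9000

Your original curtain holds the prize with probability 1/10, so the other 9 collectively hold it with probability 9/10.
The host can always find 8 empty curtains to open, so the reveals don't change that 9/10; it is now spread over the 1 remaining unopened curtain.
P(win by switching) = (9/10) · (1/1) = 9/10 ≈ 0.9000.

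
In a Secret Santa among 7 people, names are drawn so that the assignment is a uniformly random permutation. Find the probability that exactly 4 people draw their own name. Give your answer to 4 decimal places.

Choose which 4 of the 7 are fixed: C(7,4) = 35 ways.
The remaining 3 must have no fixed point: D(3) = 2.
P = 35·2/5040 = 1/72 ≈ 0.0139.

0.0139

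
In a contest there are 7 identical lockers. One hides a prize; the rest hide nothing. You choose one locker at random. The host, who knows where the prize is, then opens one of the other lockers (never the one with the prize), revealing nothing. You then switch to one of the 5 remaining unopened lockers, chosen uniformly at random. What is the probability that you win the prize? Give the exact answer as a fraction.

6/35

Your original locker holds the prize with probability 1/7, so the other 6 collectively hold it with probability 6/7.
The host can always find an empty locker to open, so this doesn't change that 6/7; it is now spread over the 5 remaining unopened lockers.
P(win by switching) = (6/7) · (1/5) = 6/35.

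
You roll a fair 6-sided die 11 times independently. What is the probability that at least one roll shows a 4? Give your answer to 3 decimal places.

P(no roll shows a 4) = (5/6)^11 ≈ 0.135.
P(at least one) = 1 − 0.135 = 0.865.

0.865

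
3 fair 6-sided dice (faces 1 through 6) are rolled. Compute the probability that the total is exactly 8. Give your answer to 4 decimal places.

0.0972

There are 6^3 = 216 equally likely outcomes.
The number of ordered 3-tuples from {1,…,6} summing to 8 is 21.
P(sum = 8) = 21/216 = 7/72 ≈ 0.0972.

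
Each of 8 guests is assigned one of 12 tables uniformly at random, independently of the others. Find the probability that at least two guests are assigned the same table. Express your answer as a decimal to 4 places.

0.9536

It's easier to compute the probability that all 8 are distinct.
P(all distinct) = 12/12 · 11/12 · ··· · 5/12 ≈ 0.0464.
So the probability of at least one match is 1 − 0.0464 = 0.9536.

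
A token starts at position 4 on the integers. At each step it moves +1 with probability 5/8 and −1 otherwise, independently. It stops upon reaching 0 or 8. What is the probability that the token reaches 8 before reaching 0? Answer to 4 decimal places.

Let r = q/p = (3/8)/(5/8) = 3/5. The recurrence P(i) = p·P(i+1) + q·P(i−1) with P(0)=0, P(8)=1 gives P(i) = (1 − r^i)/(1 − r^8).
P(4) = (1 − (3/5)^4) / (1 − (3/5)^8) = 625/706 ≈ 0.8853.

0.8853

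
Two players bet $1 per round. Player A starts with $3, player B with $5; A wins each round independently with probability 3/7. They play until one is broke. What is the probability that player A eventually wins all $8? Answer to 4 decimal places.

Let r = q/p = (4/7)/(3/7) = 4/3. The recurrence P(i) = p·P(i+1) + q·P(i−1) with P(0)=0, P(8)=1 gives P(i) = (1 − r^i)/(1 − r^8).
P(3) = (1 − (4/3)^3) / (1 − (4/3)^8) = 8991/58975 ≈ 0.1525.

0.1525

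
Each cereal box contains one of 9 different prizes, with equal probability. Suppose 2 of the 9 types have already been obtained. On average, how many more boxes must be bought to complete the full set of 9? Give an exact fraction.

3267/140

Starting from 2 distinct types, each trial gives a new one with probability (9−i)/9 when i types are held, so the wait for the next new type is 9/(9−i).
E = 9/7 + 9/6 + 9/5 + 9/4 + 9/3 + 9/2 + 9/1 = 3267/140.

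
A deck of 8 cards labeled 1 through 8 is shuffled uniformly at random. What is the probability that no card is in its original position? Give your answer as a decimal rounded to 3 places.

This is the derangement probability: permutations of 8 with no fixed point.
D(8) = 8! · (1 − 1/1! + 1/2! − ··· + (−1)^8/8!) = 14833.
P = 14833/40320 = 2119/5760 ≈ 0.368.

0.368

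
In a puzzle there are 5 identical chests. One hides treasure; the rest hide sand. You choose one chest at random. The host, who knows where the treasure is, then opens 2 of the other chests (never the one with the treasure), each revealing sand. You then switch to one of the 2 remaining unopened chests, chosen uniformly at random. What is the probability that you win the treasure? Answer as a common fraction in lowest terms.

Your original chest holds the treasure with probability 1/5, so the other 4 collectively hold it with probability 4/5.
The host can always find 2 empty chests to open, so the reveals don't change that 4/5; it is now spread over the 2 remaining unopened chests.
P(win by switching) = (4/5) · (1/2) = 2/5.

2/5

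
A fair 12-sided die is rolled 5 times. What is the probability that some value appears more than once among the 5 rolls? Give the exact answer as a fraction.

89/144

P(all 5 different) = 12/12 · 11/12 · ··· · 8/12 = 55/144.
P(at least two equal) = 1 − 55/144 = 89/144.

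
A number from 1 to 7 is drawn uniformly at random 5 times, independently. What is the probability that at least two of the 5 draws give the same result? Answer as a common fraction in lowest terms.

P(all 5 different) = 7/7 · 6/7 · ··· · 3/7 = 360/2401.
P(at least two equal) = 1 − 360/2401 = 2041/2401.

2041/2401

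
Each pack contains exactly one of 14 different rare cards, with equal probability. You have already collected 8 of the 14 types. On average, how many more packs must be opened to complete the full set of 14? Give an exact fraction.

Starting from 8 distinct types, each trial gives a new one with probability (14−i)/14 when i types are held, so the wait for the next new type is 14/(14−i).
E = 14/6 + 14/5 + 14/4 + 14/3 + 14/2 + 14/1 = 343/10.

343/10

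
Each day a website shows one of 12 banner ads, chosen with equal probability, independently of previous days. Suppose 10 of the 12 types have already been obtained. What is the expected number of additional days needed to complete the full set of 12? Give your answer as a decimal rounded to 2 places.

Starting from 10 distinct types, each trial gives a new one with probability (12−i)/12 when i types are held, so the wait for the next new type is 12/(12−i).
E = 12/2 + 12/1 = 18 ≈ 18.00.

18.00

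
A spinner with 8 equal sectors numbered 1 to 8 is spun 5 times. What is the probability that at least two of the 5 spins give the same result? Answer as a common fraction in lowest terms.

P(all 5 different) = 8/8 · 7/8 · ··· · 4/8 = 105/512.
P(at least two equal) = 1 − 105/512 = 407/512.

407/512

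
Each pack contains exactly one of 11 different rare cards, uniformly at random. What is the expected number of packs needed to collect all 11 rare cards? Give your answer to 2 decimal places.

After i distinct types are collected, each trial gives a new one with probability (11−i)/11, so the expected wait for the next new type is 11/(11−i).
E = 11/11 + 11/10 + 11/9 + 11/8 + 11/7 + 11/6 + 11/5 + 11/4 + 11/3 + 11/2 + 11/1 = 83711/2520 ≈ 33.22.

33.22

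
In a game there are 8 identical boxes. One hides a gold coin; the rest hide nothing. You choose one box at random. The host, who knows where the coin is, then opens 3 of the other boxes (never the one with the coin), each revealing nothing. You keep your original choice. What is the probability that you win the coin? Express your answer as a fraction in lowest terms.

1/8

The host can always open 3 empty boxes regardless of your choice, so the reveals give no information about your original box.
P(win by staying) = 1/8.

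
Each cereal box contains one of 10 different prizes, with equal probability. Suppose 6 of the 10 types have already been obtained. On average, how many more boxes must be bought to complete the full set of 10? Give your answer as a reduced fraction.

125/6

Starting from 6 distinct types, each trial gives a new one with probability (10−i)/10 when i types are held, so the wait for the next new type is 10/(10−i).
E = 10/4 + 10/3 + 10/2 + 10/1 = 125/6.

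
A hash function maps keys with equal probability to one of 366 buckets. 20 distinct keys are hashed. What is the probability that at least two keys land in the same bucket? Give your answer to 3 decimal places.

It's easier to compute the probability that all 20 are distinct.
P(all distinct) = 366/366 · 365/366 · ··· · 347/366 ≈ 0.589.
So the probability of at least one match is 1 − 0.589 = 0.411.

0.411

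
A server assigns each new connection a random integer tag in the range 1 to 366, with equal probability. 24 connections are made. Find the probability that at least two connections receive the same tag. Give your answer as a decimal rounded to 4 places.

It's easier to compute the probability that all 24 are distinct.
P(all distinct) = 366/366 · 365/366 · ··· · 343/366 ≈ 0.4627.
So the probability of at least one match is 1 − 0.4627 = 0.5373.

0.5373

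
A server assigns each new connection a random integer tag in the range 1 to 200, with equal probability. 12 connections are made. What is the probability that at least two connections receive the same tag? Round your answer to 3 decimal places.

It's easier to compute the probability that all 12 are distinct.
P(all distinct) = 200/200 · 199/200 · ··· · 189/200 ≈ 0.714.
So the probability of at least one match is 1 − 0.714 = 0.286.

0.286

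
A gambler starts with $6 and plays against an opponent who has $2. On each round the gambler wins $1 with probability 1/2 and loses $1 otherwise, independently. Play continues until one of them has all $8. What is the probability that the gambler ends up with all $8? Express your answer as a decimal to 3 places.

With a fair step, P(i) = ½P(i−1) + ½P(i+1) with P(0)=0, P(8)=1 has the linear solution P(i) = i/8.
P(6) = 6/8 = 3/4 ≈ 0.750.

0.750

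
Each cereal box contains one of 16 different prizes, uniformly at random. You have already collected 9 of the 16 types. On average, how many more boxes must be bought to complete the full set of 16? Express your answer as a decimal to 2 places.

Starting from 9 distinct types, each trial gives a new one with probability (16−i)/16 when i types are held, so the wait for the next new type is 16/(16−i).
E = 16/7 + 16/6 + 16/5 + 16/4 + 16/3 + 16/2 + 16/1 = 1452/35 ≈ 41.49.

41.49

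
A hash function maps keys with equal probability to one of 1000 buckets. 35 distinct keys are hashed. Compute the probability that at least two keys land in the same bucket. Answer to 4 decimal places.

0.4523

It's easier to compute the probability that all 35 are distinct.
P(all distinct) = 1000/1000 · 999/1000 · ··· · 966/1000 ≈ 0.5477.
So the probability of at least one match is 1 − 0.5477 = 0.4523.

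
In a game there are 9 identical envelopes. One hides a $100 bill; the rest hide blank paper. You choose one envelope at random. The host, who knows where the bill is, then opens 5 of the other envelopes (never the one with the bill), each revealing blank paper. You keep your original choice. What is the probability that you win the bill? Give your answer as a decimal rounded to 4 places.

0.1111

The host can always open 5 empty envelopes regardless of your choice, so the reveals give no information about your original envelope.
P(win by staying) = 1/9 ≈ 0.1111.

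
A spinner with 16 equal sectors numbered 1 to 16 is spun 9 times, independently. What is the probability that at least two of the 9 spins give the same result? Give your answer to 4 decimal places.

P(all 9 different) = 16/16 · 15/16 · ··· · 8/16 ≈ 0.0604.
P(at least two equal) = 1 − 0.0604 = 0.9396.

0.9396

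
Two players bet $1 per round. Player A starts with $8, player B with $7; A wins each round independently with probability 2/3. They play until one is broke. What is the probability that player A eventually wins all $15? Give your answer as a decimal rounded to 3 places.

0.996

Let r = q/p = (1/3)/(2/3) = 1/2. The recurrence P(i) = p·P(i+1) + q·P(i−1) with P(0)=0, P(15)=1 gives P(i) = (1 − r^i)/(1 − r^15).
P(8) = (1 − (1/2)^8) / (1 − (1/2)^15) = 32640/32767 ≈ 0.996.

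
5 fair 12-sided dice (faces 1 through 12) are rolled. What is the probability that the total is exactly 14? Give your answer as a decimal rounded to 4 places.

There are 12^5 = 248832 equally likely outcomes.
The number of ordered 5-tuples from {1,…,12} summing to 14 is 715.
P(sum = 14) = 715/248832 ≈ 0.0029.

0.0029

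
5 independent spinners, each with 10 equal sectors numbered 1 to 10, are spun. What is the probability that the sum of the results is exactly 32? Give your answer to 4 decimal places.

There are 10^5 = 100000 equally likely outcomes.
The number of ordered 5-tuples from {1,…,10} summing to 32 is 4840.
P(sum = 32) = 4840/100000 = 121/2500 ≈ 0.0484.

0.0484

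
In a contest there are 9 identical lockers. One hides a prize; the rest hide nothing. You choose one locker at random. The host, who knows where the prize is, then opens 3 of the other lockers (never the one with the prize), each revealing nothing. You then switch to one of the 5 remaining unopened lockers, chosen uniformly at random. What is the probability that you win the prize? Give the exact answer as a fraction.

8/45

Your original locker holds the prize with probability 1/9, so the other 8 collectively hold it with probability 8/9.
The host can always find 3 empty lockers to open, so the reveals don't change that 8/9; it is now spread over the 5 remaining unopened lockers.
P(win by switching) = (8/9) · (1/5) = 8/45.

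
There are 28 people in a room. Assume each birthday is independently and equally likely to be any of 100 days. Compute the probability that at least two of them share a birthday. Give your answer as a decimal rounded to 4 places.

It's easier to compute the probability that all 28 are distinct.
P(all distinct) = 100/100 · 99/100 · ··· · 73/100 ≈ 0.0152.
So the probability of at least one match is 1 − 0.0152 = 0.9848.

0.9848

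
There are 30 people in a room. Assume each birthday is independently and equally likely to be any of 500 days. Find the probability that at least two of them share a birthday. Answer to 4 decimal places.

It's easier to compute the probability that all 30 are distinct.
P(all distinct) = 500/500 · 499/500 · ··· · 471/500 ≈ 0.4116.
So the probability of at least one match is 1 − 0.4116 = 0.5884.

0.5884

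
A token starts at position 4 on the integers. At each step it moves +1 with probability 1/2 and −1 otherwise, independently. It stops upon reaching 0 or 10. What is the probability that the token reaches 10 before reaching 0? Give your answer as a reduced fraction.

2/5

With a fair step, P(i) = ½P(i−1) + ½P(i+1) with P(0)=0, P(10)=1 has the linear solution P(i) = i/10.
P(4) = 4/10 = 2/5.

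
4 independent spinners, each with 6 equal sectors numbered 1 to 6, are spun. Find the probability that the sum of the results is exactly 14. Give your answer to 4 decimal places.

There are 6^4 = 1296 equally likely outcomes.
The number of ordered 4-tuples from {1,…,6} summing to 14 is 146.
P(sum = 14) = 146/1296 = 73/648 ≈ 0.1127.

0.1127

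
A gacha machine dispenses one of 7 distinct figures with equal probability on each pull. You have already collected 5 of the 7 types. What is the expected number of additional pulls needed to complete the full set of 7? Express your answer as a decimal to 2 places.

10.50

Starting from 5 distinct types, each trial gives a new one with probability (7−i)/7 when i types are held, so the wait for the next new type is 7/(7−i).
E = 7/2 + 7/1 = 21/2 ≈ 10.50.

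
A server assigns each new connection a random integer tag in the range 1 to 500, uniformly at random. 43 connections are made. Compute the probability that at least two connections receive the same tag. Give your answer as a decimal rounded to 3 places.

It's easier to compute the probability that all 43 are distinct.
P(all distinct) = 500/500 · 499/500 · ··· · 458/500 ≈ 0.156.
So the probability of at least one match is 1 − 0.156 = 0.844.

0.844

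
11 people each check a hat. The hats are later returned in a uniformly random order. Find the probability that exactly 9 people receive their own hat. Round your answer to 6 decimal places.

Choose which 9 of the 11 are fixed: C(11,9) = 55 ways.
The remaining 2 must have no fixed point: D(2) = 1.
P = 55·1/39916800 = 1/725760 ≈ 0.000001.

0.000001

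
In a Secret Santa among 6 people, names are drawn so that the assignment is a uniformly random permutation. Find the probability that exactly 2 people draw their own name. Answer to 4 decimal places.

Choose which 2 of the 6 are fixed: C(6,2) = 15 ways.
The remaining 4 must have no fixed point: D(4) = 9.
P = 15·9/720 = 3/16 ≈ 0.1875.

0.1875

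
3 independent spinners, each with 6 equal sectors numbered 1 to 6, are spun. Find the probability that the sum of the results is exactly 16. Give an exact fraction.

There are 6^3 = 216 equally likely outcomes.
The number of ordered 3-tuples from {1,…,6} summing to 16 is 6.
P(sum = 16) = 6/216 = 1/36.

1/36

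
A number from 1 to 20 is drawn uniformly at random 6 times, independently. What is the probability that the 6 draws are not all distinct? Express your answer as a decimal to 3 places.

0.564

P(all 6 different) = 20/20 · 19/20 · ··· · 15/20 ≈ 0.436.
P(at least two equal) = 1 − 0.436 = 0.564.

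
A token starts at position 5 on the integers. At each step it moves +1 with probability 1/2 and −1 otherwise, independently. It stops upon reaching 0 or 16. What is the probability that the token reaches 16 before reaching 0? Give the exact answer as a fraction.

5/16

With a fair step, P(i) = ½P(i−1) + ½P(i+1) with P(0)=0, P(16)=1 has the linear solution P(i) = i/16.
P(5) = 5/16.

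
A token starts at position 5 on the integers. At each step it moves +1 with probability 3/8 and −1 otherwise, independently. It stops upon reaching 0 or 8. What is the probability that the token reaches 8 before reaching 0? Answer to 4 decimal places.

0.2026

Let r = q/p = (5/8)/(3/8) = 5/3. The recurrence P(i) = p·P(i+1) + q·P(i−1) with P(0)=0, P(8)=1 gives P(i) = (1 − r^i)/(1 − r^8).
P(5) = (1 − (5/3)^5) / (1 − (5/3)^8) = 38907/192032 ≈ 0.2026.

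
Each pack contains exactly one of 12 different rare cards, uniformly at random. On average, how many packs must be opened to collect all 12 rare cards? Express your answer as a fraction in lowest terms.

After i distinct types are collected, each trial gives a new one with probability (12−i)/12, so the expected wait for the next new type is 12/(12−i).
E = 12/12 + 12/11 + 12/10 + 12/9 + 12/8 + 12/7 + 12/6 + 12/5 + 12/4 + 12/3 + 12/2 + 12/1 = 86021/2310.

86021/2310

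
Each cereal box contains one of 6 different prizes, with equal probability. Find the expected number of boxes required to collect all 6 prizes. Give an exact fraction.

147/10

After i distinct types are collected, each trial gives a new one with probability (6−i)/6, so the expected wait for the next new type is 6/(6−i).
E = 6/6 + 6/5 + 6/4 + 6/3 + 6/2 + 6/1 = 147/10.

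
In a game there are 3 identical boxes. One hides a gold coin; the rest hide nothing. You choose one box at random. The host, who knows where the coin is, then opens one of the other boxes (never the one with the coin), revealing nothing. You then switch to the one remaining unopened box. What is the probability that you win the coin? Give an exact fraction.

2/3

Your original box holds the coin with probability 1/3, so the other 2 collectively hold it with probability 2/3.
The host can always find an empty box to open, so this doesn't change that 2/3; it is now spread over the 1 remaining unopened box.
P(win by switching) = (2/3) · (1/1) = 2/3.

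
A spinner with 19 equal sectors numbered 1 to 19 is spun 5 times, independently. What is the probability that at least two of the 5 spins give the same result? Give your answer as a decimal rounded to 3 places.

0.436

P(all 5 different) = 19/19 · 18/19 · ··· · 15/19 ≈ 0.564.
P(at least two equal) = 1 − 0.564 = 0.436.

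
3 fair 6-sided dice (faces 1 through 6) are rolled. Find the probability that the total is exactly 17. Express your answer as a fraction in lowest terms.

1/72

There are 6^3 = 216 equally likely outcomes.
The number of ordered 3-tuples from {1,…,6} summing to 17 is 3.
P(sum = 17) = 3/216 = 1/72.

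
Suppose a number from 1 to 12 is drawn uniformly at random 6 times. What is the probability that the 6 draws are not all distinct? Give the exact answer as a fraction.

P(all 6 different) = 12/12 · 11/12 · ··· · 7/12 = 385/1728.
P(at least two equal) = 1 − 385/1728 = 1343/1728.

1343/1728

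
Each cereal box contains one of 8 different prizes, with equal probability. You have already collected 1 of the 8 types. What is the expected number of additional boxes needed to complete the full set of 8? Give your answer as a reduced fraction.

Starting from 1 distinct type, each trial gives a new one with probability (8−i)/8 when i types are held, so the wait for the next new type is 8/(8−i).
E = 8/7 + 8/6 + 8/5 + 8/4 + 8/3 + 8/2 + 8/1 = 726/35.

726/35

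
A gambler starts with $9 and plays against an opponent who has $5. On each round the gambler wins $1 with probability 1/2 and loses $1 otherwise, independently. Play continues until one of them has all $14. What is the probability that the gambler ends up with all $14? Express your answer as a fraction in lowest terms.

With a fair step, P(i) = ½P(i−1) + ½P(i+1) with P(0)=0, P(14)=1 has the linear solution P(i) = i/14.
P(9) = 9/14.

9/14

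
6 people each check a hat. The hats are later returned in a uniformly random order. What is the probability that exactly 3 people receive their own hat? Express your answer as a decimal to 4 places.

Choose which 3 of the 6 are fixed: C(6,3) = 20 ways.
The remaining 3 must have no fixed point: D(3) = 2.
P = 20·2/720 = 1/18 ≈ 0.0556.

0.0556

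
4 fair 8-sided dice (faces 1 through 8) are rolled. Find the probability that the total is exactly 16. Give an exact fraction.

315/4096

There are 8^4 = 4096 equally likely outcomes.
The number of ordered 4-tuples from {1,…,8} summing to 16 is 315.
P(sum = 16) = 315/4096.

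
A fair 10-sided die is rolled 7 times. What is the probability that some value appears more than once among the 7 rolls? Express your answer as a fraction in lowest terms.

2936/3125

P(all 7 different) = 10/10 · 9/10 · ··· · 4/10 = 189/3125.
P(at least two equal) = 1 − 189/3125 = 2936/3125.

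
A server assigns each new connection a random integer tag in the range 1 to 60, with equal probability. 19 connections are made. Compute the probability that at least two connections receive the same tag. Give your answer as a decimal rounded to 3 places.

It's easier to compute the probability that all 19 are distinct.
P(all distinct) = 60/60 · 59/60 · ··· · 42/60 ≈ 0.041.
So the probability of at least one match is 1 − 0.041 = 0.959.

0.959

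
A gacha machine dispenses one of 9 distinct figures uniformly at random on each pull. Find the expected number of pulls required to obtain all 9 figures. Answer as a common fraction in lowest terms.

After i distinct types are collected, each trial gives a new one with probability (9−i)/9, so the expected wait for the next new type is 9/(9−i).
E = 9/9 + 9/8 + 9/7 + 9/6 + 9/5 + 9/4 + 9/3 + 9/2 + 9/1 = 7129/280.

7129/280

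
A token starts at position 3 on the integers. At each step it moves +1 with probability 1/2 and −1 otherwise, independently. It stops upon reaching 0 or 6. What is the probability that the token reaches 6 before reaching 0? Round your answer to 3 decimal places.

0.500

With a fair step, P(i) = ½P(i−1) + ½P(i+1) with P(0)=0, P(6)=1 has the linear solution P(i) = i/6.
P(3) = 3/6 = 1/2 ≈ 0.500.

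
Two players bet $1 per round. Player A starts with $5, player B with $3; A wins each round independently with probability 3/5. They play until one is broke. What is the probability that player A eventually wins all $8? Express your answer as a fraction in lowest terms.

5697/6305

Let r = q/p = (2/5)/(3/5) = 2/3. The recurrence P(i) = p·P(i+1) + q·P(i−1) with P(0)=0, P(8)=1 gives P(i) = (1 − r^i)/(1 − r^8).
P(5) = (1 − (2/3)^5) / (1 − (2/3)^8) = 5697/6305.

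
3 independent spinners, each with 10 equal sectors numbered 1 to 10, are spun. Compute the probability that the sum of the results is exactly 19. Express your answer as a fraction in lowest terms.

69/1000

There are 10^3 = 1000 equally likely outcomes.
The number of ordered 3-tuples from {1,…,10} summing to 19 is 69.
P(sum = 19) = 69/1000.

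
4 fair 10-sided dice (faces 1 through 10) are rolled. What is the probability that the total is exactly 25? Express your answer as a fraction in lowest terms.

There are 10^4 = 10000 equally likely outcomes.
The number of ordered 4-tuples from {1,…,10} summing to 25 is 592.
P(sum = 25) = 592/10000 = 37/625.

37/625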